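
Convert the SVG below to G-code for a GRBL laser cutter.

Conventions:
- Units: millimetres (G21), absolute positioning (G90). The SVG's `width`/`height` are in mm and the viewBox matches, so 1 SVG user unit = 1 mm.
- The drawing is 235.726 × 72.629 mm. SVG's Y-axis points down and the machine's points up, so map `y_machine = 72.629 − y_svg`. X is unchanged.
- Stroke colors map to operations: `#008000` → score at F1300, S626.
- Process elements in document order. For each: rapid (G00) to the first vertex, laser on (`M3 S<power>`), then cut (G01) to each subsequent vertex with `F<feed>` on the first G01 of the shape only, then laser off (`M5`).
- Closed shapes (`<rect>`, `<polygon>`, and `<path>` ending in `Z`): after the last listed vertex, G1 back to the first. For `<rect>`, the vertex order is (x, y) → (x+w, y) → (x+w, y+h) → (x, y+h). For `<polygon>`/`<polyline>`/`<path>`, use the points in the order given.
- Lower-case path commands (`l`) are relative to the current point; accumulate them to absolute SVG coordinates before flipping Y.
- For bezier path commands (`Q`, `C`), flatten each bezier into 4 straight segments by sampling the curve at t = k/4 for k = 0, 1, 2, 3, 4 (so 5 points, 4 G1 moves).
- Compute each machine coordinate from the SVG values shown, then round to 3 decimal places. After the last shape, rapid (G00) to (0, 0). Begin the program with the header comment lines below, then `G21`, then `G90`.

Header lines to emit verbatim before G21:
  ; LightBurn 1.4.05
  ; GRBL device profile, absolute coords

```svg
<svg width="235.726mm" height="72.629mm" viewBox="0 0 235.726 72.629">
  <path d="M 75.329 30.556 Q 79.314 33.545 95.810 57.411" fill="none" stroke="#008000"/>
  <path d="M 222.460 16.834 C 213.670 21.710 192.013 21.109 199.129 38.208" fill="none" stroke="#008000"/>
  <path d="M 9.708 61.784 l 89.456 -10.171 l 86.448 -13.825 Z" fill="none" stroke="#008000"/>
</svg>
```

; LightBurn 1.4.05
; GRBL device profile, absolute coords
G21
G90
G00 X75.329 Y42.073
M3 S626
G01 X78.103 Y39.274 F1300
G01 X82.442 Y33.865
G01 X88.344 Y25.846
G01 X95.810 Y15.218
M5
G00 X222.460 Y55.795
M3 S626
G01 X214.106 Y52.803 F1300
G01 X204.830 Y49.692
G01 X198.536 Y44.289
G01 X199.129 Y34.421
M5
G00 X9.708 Y10.845
M3 S626
G01 X99.164 Y21.016 F1300
G01 X185.612 Y34.841
G01 X9.708 Y10.845
M5
G00 X0.000 Y0.000

viewBox `0 0 235.726 72.629` with mm width/height → 1 unit = 1 mm. Flip: y_m = 72.629 − y_svg.

**Shape 1** — `<path>` quadratic bezier, stroke `#008000` → score (S626, F1300). Control points (SVG): P0=(75.329,30.556), P1=(79.314,33.545), P2=(95.810,57.411); sampled at t=k/4. Machine vertices: (75.329,42.073) → (78.103,39.274) → (82.442,33.865) → (88.344,25.846) → (95.810,15.218). Open path.

**Shape 2** — `<path>` cubic bezier, stroke `#008000` → score (S626, F1300). Control points (SVG): P0=(222.460,16.834), P1=(213.670,21.710), P2=(192.013,21.109), P3=(199.129,38.208); sampled at t=k/4. Machine vertices: (222.460,55.795) → (214.106,52.803) → (204.830,49.692) → (198.536,44.289) → (199.129,34.421). Open path.

**Shape 3** — `<path>` closed polygon, stroke `#008000` → score (S626, F1300). Machine vertices: (9.708,10.845) → (99.164,21.016) → (185.612,34.841) → (9.708,10.845). Closed: final G1 returns to the first vertex.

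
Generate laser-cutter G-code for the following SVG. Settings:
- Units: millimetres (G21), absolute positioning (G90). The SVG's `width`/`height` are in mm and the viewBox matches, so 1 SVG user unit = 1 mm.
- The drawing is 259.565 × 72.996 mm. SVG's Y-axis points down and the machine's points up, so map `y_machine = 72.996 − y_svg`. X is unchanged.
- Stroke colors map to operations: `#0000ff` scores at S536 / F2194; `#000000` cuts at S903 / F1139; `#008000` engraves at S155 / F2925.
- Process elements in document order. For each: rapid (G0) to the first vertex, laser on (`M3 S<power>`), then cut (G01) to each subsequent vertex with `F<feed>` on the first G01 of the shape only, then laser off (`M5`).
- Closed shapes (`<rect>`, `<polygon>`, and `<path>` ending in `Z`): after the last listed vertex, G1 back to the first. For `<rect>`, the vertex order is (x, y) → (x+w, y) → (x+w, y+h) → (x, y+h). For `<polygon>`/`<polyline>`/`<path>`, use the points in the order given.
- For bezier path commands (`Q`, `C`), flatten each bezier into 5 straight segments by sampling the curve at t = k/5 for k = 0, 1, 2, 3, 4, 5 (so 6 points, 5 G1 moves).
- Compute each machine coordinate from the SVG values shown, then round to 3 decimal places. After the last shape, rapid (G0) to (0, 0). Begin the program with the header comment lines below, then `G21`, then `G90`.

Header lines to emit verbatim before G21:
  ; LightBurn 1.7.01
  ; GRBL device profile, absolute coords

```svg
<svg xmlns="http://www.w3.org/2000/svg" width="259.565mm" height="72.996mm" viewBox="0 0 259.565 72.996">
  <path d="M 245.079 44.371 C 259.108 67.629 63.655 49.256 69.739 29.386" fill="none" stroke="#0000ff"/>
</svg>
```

; LightBurn 1.7.01
; GRBL device profile, absolute coords
G21
G90
G0 X245.079 Y28.625
M3 S536
G01 X231.647 Y19.345 F2194
G01 X187.668 Y18.130
G01 X132.871 Y23.053
G01 X86.985 Y32.189
G01 X69.739 Y43.610
M5
G0 X0.000 Y0.000

1 u = 1 mm; y_m = 72.996 − y.

[1] `<path>` cubic bezier, #0000ff→score S536 F2194: (245.079,28.625) → (231.647,19.345) → (187.668,18.130) → (132.871,23.053) → (86.985,32.189) → (69.739,43.610)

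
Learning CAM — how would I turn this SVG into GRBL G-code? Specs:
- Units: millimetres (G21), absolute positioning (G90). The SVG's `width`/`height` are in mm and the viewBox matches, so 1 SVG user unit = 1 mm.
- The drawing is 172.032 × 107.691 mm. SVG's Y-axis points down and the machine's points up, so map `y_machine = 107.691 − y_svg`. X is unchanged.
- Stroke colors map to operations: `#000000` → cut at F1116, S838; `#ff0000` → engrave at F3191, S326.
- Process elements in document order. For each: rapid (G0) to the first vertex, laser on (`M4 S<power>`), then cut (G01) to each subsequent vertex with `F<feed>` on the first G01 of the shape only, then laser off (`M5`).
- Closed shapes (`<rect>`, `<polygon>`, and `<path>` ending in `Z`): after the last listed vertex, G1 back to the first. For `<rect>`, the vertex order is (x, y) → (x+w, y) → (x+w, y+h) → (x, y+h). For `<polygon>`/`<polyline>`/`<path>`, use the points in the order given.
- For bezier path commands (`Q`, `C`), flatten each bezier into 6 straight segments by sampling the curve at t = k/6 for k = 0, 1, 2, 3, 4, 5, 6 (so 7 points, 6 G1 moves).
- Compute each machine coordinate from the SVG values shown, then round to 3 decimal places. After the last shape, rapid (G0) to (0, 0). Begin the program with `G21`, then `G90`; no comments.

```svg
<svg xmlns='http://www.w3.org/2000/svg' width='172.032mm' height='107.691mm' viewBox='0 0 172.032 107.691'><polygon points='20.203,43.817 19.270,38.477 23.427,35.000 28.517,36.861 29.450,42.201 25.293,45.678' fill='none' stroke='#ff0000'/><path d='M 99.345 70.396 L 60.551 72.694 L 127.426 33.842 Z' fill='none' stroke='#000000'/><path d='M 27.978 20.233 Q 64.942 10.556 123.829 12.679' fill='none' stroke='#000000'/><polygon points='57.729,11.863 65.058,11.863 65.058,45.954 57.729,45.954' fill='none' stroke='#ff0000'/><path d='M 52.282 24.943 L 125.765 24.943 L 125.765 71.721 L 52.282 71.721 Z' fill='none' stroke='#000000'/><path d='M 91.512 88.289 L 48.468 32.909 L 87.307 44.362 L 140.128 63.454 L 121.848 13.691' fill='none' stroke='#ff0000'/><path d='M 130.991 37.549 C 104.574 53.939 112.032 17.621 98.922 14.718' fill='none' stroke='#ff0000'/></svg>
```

Since the viewBox matches the mm dimensions, user units are millimetres directly. The only transform is the Y-flip y_m = 107.691 − y_svg.

Shape 1 is a regular polygon drawn with `<polygon>`. Its stroke #ff0000 means engrave at S326, F3191. After flipping Y the toolpath is (20.203,63.874) → (19.270,69.214) → (23.427,72.691) → (28.517,70.830) → (29.450,65.490) → (25.293,62.013) → (20.203,63.874), returning to the start.

Shape 2 is a closed polygon drawn with `<path>`. Its stroke #000000 means cut at S838, F1116. After flipping Y the toolpath is (99.345,37.295) → (60.551,34.997) → (127.426,73.849) → (99.345,37.295), returning to the start.

Shape 3 is a quadratic bezier drawn with `<path>`. Its stroke #000000 means cut at S838, F1116. After flipping Y the toolpath is (27.978,87.458) → (40.908,90.356) → (55.057,92.598) → (70.423,94.185) → (87.007,95.116) → (104.809,95.392) → (123.829,95.012).

Shape 4 is a rectangle drawn with `<polygon>`. Its stroke #ff0000 means engrave at S326, F3191. After flipping Y the toolpath is (57.729,95.828) → (65.058,95.828) → (65.058,61.737) → (57.729,61.737) → (57.729,95.828), returning to the start.

Shape 5 is a rectangle drawn with `<path>`. Its stroke #000000 means cut at S838, F1116. After flipping Y the toolpath is (52.282,82.748) → (125.765,82.748) → (125.765,35.970) → (52.282,35.970) → (52.282,82.748), returning to the start.

Shape 6 is a open polyline drawn with `<path>`. Its stroke #ff0000 means engrave at S326, F3191. After flipping Y the toolpath is (91.512,19.402) → (48.468,74.782) → (87.307,63.329) → (140.128,44.237) → (121.848,94.000).

Shape 7 is a cubic bezier drawn with `<path>`. Its stroke #ff0000 means engrave at S326, F3191. After flipping Y the toolpath is (130.991,70.142) → (120.353,65.941) → (113.849,68.132) → (109.966,74.323) → (107.192,82.121) → (104.015,89.136) → (98.922,92.973).

G21
G90
G0 X20.203 Y63.874
M4 S326
G01 X19.270 Y69.214 F3191
G01 X23.427 Y72.691
G01 X28.517 Y70.830
G01 X29.450 Y65.490
G01 X25.293 Y62.013
G01 X20.203 Y63.874
M5
G0 X99.345 Y37.295
M4 S838
G01 X60.551 Y34.997 F1116
G01 X127.426 Y73.849
G01 X99.345 Y37.295
M5
G0 X27.978 Y87.458
M4 S838
G01 X40.908 Y90.356 F1116
G01 X55.057 Y92.598
G01 X70.423 Y94.185
G01 X87.007 Y95.116
G01 X104.809 Y95.392
G01 X123.829 Y95.012
M5
G0 X57.729 Y95.828
M4 S326
G01 X65.058 Y95.828 F3191
G01 X65.058 Y61.737
G01 X57.729 Y61.737
G01 X57.729 Y95.828
M5
G0 X52.282 Y82.748
M4 S838
G01 X125.765 Y82.748 F1116
G01 X125.765 Y35.970
G01 X52.282 Y35.970
G01 X52.282 Y82.748
M5
G0 X91.512 Y19.402
M4 S326
G01 X48.468 Y74.782 F3191
G01 X87.307 Y63.329
G01 X140.128 Y44.237
G01 X121.848 Y94.000
M5
G0 X130.991 Y70.142
M4 S326
G01 X120.353 Y65.941 F3191
G01 X113.849 Y68.132
G01 X109.966 Y74.323
G01 X107.192 Y82.121
G01 X104.015 Y89.136
G01 X98.922 Y92.973
M5
G0 X0.000 Y0.000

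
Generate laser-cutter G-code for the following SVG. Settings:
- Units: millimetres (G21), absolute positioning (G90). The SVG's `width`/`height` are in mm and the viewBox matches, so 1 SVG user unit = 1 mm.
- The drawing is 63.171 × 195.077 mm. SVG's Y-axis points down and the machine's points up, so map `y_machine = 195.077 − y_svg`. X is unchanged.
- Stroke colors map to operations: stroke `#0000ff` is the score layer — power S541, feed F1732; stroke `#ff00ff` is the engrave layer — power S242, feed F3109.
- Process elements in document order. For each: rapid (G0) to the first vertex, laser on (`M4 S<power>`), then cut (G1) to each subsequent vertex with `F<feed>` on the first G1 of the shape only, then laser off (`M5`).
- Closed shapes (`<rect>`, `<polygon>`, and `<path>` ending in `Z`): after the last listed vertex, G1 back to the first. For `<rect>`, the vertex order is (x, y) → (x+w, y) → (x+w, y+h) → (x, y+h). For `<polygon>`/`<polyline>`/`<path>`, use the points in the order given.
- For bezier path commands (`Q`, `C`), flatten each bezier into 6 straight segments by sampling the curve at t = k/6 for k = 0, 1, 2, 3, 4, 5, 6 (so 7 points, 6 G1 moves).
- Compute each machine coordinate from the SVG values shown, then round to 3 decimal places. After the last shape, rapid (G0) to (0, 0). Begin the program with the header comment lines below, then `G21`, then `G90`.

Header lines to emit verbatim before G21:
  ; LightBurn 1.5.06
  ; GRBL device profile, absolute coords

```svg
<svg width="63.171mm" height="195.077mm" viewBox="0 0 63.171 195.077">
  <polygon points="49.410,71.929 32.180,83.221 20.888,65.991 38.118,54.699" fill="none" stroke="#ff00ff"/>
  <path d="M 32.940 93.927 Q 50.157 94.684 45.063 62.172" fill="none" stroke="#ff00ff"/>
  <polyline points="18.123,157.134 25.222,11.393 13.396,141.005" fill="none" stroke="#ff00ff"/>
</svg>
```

Since the viewBox matches the mm dimensions, user units are millimetres directly. The only transform is the Y-flip y_m = 195.077 − y_svg.

Shape 1 is a regular polygon drawn with `<polygon>`. Its stroke #ff00ff means engrave at S242, F3109. After flipping Y the toolpath is (49.410,123.148) → (32.180,111.856) → (20.888,129.086) → (38.118,140.378) → (49.410,123.148), returning to the start.

Shape 2 is a quadratic bezier drawn with `<path>`. Its stroke #ff00ff means engrave at S242, F3109. After flipping Y the toolpath is (32.940,101.150) → (38.059,101.822) → (41.939,104.342) → (44.579,108.710) → (45.980,114.927) → (46.141,122.992) → (45.063,132.905).

Shape 3 is a open polyline drawn with `<polyline>`. Its stroke #ff00ff means engrave at S242, F3109. After flipping Y the toolpath is (18.123,37.943) → (25.222,183.684) → (13.396,54.072).

; LightBurn 1.5.06
; GRBL device profile, absolute coords
G21
G90
G0 X49.410 Y123.148
M4 S242
G1 X32.180 Y111.856 F3109
G1 X20.888 Y129.086
G1 X38.118 Y140.378
G1 X49.410 Y123.148
M5
G0 X32.940 Y101.150
M4 S242
G1 X38.059 Y101.822 F3109
G1 X41.939 Y104.342
G1 X44.579 Y108.710
G1 X45.980 Y114.927
G1 X46.141 Y122.992
G1 X45.063 Y132.905
M5
G0 X18.123 Y37.943
M4 S242
G1 X25.222 Y183.684 F3109
G1 X13.396 Y54.072
M5
G0 X0.000 Y0.000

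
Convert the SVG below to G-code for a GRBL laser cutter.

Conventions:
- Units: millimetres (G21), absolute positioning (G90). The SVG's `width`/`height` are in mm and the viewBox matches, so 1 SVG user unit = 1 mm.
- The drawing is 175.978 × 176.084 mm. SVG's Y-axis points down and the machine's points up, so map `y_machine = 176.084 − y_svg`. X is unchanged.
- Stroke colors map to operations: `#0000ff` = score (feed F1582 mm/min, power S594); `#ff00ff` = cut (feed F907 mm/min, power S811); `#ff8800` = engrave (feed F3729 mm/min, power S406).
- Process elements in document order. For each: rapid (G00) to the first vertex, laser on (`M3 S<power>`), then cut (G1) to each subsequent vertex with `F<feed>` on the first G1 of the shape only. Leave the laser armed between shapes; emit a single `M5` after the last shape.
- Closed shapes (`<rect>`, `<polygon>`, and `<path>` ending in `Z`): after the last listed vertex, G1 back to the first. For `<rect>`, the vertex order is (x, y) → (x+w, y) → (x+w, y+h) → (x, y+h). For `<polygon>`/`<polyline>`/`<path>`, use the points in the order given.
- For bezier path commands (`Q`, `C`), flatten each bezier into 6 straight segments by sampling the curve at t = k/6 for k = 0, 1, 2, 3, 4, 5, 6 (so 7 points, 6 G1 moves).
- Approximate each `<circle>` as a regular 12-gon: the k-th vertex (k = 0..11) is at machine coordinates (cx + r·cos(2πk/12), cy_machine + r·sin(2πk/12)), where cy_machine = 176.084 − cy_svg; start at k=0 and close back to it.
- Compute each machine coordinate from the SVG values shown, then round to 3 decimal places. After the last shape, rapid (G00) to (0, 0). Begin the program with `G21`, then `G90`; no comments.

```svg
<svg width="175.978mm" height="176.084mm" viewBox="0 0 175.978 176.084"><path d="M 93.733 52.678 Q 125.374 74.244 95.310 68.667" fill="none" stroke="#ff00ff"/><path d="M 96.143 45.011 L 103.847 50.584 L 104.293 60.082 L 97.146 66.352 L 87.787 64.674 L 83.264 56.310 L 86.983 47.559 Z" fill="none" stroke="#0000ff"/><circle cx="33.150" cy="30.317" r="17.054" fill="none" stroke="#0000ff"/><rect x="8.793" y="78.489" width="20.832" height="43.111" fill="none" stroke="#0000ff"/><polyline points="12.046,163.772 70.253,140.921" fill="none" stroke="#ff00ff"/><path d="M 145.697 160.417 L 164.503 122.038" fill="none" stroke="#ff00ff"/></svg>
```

G21
G90
G00 X93.733 Y123.406
M3 S811
G1 X102.566 Y116.971 F907
G1 X107.971 Y112.045
G1 X109.948 Y108.626
G1 X108.497 Y106.715
G1 X103.617 Y106.312
G1 X95.310 Y107.417
G00 X96.143 Y131.073
M3 S594
G1 X103.847 Y125.500 F1582
G1 X104.293 Y116.002
G1 X97.146 Y109.732
G1 X87.787 Y111.410
G1 X83.264 Y119.774
G1 X86.983 Y128.525
G1 X96.143 Y131.073
G00 X50.204 Y145.767
M3 S594
G1 X47.919 Y154.294 F1582
G1 X41.677 Y160.536
G1 X33.150 Y162.821
G1 X24.623 Y160.536
G1 X18.381 Y154.294
G1 X16.096 Y145.767
G1 X18.381 Y137.240
G1 X24.623 Y130.998
G1 X33.150 Y128.713
G1 X41.677 Y130.998
G1 X47.919 Y137.240
G1 X50.204 Y145.767
G00 X8.793 Y97.595
M3 S594
G1 X29.625 Y97.595 F1582
G1 X29.625 Y54.484
G1 X8.793 Y54.484
G1 X8.793 Y97.595
G00 X12.046 Y12.312
M3 S811
G1 X70.253 Y35.163 F907
G00 X145.697 Y15.667
M3 S811
G1 X164.503 Y54.046 F907
M5
G00 X0.000 Y0.000

1 u = 1 mm; y_m = 176.084 − y.

[1] `<path>` quadratic bezier, #ff00ff→cut S811 F907: (93.733,123.406) → (102.566,116.971) → (107.971,112.045) → (109.948,108.626) → (108.497,106.715) → (103.617,106.312) → (95.310,107.417)

[2] `<path>` regular polygon, #0000ff→score S594 F1582: (96.143,131.073) → (103.847,125.500) → (104.293,116.002) → (97.146,109.732) → (87.787,111.410) → (83.264,119.774) → (86.983,128.525) → (96.143,131.073) (closed)

[3] `<circle>` circle, #0000ff→score S594 F1582: (50.204,145.767) → (47.919,154.294) → (41.677,160.536) → (33.150,162.821) → (24.623,160.536) → (18.381,154.294) → (16.096,145.767) → (18.381,137.240) → (24.623,130.998) → (33.150,128.713) → (41.677,130.998) → (47.919,137.240) → (50.204,145.767) (closed)

[4] `<rect>` rectangle, #0000ff→score S594 F1582: (8.793,97.595) → (29.625,97.595) → (29.625,54.484) → (8.793,54.484) → (8.793,97.595) (closed)

[5] `<polyline>` line segment, #ff00ff→cut S811 F907: (12.046,12.312) → (70.253,35.163)

[6] `<path>` line segment, #ff00ff→cut S811 F907: (145.697,15.667) → (164.503,54.046)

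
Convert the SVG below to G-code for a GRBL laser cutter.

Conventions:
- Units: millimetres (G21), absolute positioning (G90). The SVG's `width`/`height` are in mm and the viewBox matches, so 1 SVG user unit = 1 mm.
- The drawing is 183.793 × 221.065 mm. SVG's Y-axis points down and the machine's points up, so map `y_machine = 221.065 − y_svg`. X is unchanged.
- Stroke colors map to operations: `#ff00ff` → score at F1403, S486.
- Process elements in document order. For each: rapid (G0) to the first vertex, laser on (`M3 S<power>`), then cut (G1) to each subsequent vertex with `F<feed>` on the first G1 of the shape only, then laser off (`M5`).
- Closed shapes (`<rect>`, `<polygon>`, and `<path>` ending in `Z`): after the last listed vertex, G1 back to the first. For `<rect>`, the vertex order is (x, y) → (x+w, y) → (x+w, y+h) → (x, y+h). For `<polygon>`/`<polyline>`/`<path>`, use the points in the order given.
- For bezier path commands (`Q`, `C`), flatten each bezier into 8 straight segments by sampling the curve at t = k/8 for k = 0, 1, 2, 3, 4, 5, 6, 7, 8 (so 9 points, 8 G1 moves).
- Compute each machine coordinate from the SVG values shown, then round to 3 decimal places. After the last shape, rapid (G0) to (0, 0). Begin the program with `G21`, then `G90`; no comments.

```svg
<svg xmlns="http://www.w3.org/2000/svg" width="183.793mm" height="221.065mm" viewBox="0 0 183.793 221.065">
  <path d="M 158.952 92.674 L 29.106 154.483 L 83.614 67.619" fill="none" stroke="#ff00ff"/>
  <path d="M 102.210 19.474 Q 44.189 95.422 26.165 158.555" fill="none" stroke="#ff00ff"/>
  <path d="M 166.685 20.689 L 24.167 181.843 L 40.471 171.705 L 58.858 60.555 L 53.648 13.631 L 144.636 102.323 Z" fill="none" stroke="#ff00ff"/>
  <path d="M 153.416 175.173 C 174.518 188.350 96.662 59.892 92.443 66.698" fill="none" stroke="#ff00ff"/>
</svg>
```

G21
G90
G0 X158.952 Y128.391
M3 S486
G1 X29.106 Y66.582 F1403
G1 X83.614 Y153.446
M5
G0 X102.210 Y201.591
M3 S486
G1 X88.330 Y182.804 F1403
G1 X75.699 Y164.418
G1 X64.319 Y146.432
G1 X54.188 Y128.847
G1 X45.308 Y111.662
G1 X37.677 Y94.877
G1 X31.296 Y78.493
G1 X26.165 Y62.510
M5
G0 X166.685 Y200.376
M3 S486
G1 X24.167 Y39.222 F1403
G1 X40.471 Y49.360
G1 X58.858 Y160.510
G1 X53.648 Y207.434
G1 X144.636 Y118.742
G1 X166.685 Y200.376
M5
G0 X153.416 Y45.892
M3 S486
G1 X157.028 Y47.049 F1403
G1 X153.385 Y58.239
G1 X144.510 Y76.218
G1 X132.425 Y97.740
G1 X119.153 Y119.561
G1 X106.717 Y138.436
G1 X97.140 Y151.120
G1 X92.443 Y154.367
M5
G0 X0.000 Y0.000

1 u = 1 mm; y_m = 221.065 − y.

[1] `<path>` open polyline, #ff00ff→score S486 F1403: (158.952,128.391) → (29.106,66.582) → (83.614,153.446)

[2] `<path>` quadratic bezier, #ff00ff→score S486 F1403: (102.210,201.591) → (88.330,182.804) → (75.699,164.418) → (64.319,146.432) → (54.188,128.847) → (45.308,111.662) → (37.677,94.877) → (31.296,78.493) → (26.165,62.510)

[3] `<path>` closed polygon, #ff00ff→score S486 F1403: (166.685,200.376) → (24.167,39.222) → (40.471,49.360) → (58.858,160.510) → (53.648,207.434) → (144.636,118.742) → (166.685,200.376) (closed)

[4] `<path>` cubic bezier, #ff00ff→score S486 F1403: (153.416,45.892) → (157.028,47.049) → (153.385,58.239) → (144.510,76.218) → (132.425,97.740) → (119.153,119.561) → (106.717,138.436) → (97.140,151.120) → (92.443,154.367)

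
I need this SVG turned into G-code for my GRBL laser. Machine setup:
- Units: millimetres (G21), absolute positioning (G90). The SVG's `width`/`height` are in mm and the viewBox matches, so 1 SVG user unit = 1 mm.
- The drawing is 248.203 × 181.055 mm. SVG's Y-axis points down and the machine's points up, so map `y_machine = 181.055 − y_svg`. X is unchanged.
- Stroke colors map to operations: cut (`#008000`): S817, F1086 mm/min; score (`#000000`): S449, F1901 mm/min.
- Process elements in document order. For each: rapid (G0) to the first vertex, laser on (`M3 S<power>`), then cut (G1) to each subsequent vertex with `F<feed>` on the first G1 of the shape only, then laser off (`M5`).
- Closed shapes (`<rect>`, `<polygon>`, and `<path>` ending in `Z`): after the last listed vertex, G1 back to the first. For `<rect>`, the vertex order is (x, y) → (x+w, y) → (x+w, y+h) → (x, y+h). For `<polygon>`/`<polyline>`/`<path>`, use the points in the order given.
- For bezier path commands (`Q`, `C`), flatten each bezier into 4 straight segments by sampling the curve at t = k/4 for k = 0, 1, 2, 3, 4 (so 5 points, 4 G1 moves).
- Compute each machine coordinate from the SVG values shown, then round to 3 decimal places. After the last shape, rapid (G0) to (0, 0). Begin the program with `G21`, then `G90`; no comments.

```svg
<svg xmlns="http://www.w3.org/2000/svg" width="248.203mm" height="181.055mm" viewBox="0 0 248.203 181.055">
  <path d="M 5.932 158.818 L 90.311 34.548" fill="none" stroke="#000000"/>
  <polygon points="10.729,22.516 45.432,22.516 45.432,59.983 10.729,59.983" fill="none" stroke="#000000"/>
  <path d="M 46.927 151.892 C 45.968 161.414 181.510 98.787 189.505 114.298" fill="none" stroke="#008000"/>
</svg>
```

1 u = 1 mm; y_m = 181.055 − y.

[1] `<path>` line segment, #000000→score S449 F1901: (5.932,22.237) → (90.311,146.507)

[2] `<polygon>` rectangle, #000000→score S449 F1901: (10.729,158.539) → (45.432,158.539) → (45.432,121.072) → (10.729,121.072) → (10.729,158.539) (closed)

[3] `<path>` cubic bezier, #008000→cut S817 F1086: (46.927,29.163) → (67.676,33.201) → (114.858,50.206) → (163.719,66.088) → (189.505,66.757)

G21
G90
G0 X5.932 Y22.237
M3 S449
G1 X90.311 Y146.507 F1901
M5
G0 X10.729 Y158.539
M3 S449
G1 X45.432 Y158.539 F1901
G1 X45.432 Y121.072
G1 X10.729 Y121.072
G1 X10.729 Y158.539
M5
G0 X46.927 Y29.163
M3 S817
G1 X67.676 Y33.201 F1086
G1 X114.858 Y50.206
G1 X163.719 Y66.088
G1 X189.505 Y66.757
M5
G0 X0.000 Y0.000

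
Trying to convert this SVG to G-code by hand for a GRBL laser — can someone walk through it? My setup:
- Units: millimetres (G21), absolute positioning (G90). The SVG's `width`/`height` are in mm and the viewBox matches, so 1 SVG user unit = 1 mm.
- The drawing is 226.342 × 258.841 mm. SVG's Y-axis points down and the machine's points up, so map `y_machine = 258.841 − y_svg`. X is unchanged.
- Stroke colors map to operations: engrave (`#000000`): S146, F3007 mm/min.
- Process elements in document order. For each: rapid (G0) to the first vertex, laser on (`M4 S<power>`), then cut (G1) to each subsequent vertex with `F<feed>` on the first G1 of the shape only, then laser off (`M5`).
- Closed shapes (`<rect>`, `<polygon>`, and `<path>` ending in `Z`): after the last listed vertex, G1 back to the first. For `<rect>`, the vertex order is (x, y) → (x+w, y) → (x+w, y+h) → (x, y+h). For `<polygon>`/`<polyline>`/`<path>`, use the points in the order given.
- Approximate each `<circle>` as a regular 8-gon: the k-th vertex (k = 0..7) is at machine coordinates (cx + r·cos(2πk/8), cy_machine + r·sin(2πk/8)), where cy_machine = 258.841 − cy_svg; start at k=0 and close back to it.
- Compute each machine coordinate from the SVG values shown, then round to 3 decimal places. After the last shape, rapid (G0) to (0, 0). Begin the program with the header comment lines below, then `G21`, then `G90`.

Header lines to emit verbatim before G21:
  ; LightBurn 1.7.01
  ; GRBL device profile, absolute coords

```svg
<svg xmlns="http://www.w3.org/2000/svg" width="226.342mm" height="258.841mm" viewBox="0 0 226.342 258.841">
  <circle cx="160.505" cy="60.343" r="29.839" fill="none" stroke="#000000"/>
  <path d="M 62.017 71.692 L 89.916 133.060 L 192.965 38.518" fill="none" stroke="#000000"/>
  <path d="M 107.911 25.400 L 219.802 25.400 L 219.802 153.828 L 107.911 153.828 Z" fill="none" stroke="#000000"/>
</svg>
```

viewBox `0 0 226.342 258.841` with mm width/height → 1 unit = 1 mm. Flip: y_m = 258.841 − y_svg.

**Shape 1** — `<circle>` circle, stroke `#000000` → engrave (S146, F3007). Machine vertices: (190.344,198.498) → (181.604,219.597) → (160.505,228.337) → (139.406,219.597) → (130.666,198.498) → (139.406,177.399) → (160.505,168.659) → (181.604,177.399) → (190.344,198.498). Closed: final G1 returns to the first vertex.

**Shape 2** — `<path>` open polyline, stroke `#000000` → engrave (S146, F3007). Machine vertices: (62.017,187.149) → (89.916,125.781) → (192.965,220.323). Open path.

**Shape 3** — `<path>` rectangle, stroke `#000000` → engrave (S146, F3007). Machine vertices: (107.911,233.441) → (219.802,233.441) → (219.802,105.013) → (107.911,105.013) → (107.911,233.441). Closed: final G1 returns to the first vertex.

; LightBurn 1.7.01
; GRBL device profile, absolute coords
G21
G90
G0 X190.344 Y198.498
M4 S146
G1 X181.604 Y219.597 F3007
G1 X160.505 Y228.337
G1 X139.406 Y219.597
G1 X130.666 Y198.498
G1 X139.406 Y177.399
G1 X160.505 Y168.659
G1 X181.604 Y177.399
G1 X190.344 Y198.498
M5
G0 X62.017 Y187.149
M4 S146
G1 X89.916 Y125.781 F3007
G1 X192.965 Y220.323
M5
G0 X107.911 Y233.441
M4 S146
G1 X219.802 Y233.441 F3007
G1 X219.802 Y105.013
G1 X107.911 Y105.013
G1 X107.911 Y233.441
M5
G0 X0.000 Y0.000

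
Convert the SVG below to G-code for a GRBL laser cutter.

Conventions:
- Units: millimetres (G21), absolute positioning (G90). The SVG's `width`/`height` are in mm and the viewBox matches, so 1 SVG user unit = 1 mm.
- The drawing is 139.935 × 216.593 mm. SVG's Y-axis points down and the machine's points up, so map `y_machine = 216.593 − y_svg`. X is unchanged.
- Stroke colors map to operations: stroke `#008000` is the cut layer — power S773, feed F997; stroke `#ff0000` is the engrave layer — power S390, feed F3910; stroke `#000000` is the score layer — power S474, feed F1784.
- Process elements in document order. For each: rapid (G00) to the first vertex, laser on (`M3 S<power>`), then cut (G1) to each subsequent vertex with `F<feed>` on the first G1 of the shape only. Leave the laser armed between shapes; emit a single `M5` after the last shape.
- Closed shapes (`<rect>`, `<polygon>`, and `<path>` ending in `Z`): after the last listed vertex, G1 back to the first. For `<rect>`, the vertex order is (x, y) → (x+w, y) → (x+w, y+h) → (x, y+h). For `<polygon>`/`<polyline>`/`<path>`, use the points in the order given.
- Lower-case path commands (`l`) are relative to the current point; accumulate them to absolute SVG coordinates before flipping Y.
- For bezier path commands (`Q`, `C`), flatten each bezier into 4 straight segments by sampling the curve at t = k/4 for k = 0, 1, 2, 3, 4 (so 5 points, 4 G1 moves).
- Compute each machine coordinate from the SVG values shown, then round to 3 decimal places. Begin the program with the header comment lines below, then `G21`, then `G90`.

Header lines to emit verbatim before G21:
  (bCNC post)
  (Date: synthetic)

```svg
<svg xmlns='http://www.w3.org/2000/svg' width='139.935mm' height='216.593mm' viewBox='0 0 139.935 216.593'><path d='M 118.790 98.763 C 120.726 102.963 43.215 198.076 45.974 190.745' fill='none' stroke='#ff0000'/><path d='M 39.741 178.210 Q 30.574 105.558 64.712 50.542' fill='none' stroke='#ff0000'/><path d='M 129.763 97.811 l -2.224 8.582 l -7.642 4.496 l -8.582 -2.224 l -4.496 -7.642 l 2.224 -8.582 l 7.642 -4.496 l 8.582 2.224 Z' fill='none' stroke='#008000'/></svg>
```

1 u = 1 mm; y_m = 216.593 − y.

[1] `<path>` cubic bezier, #ff0000→engrave S390 F3910: (118.790,117.830) → (107.841,100.655) → (82.073,67.515) → (56.460,36.537) → (45.974,25.848)

[2] `<path>` quadratic bezier, #ff0000→engrave S390 F3910: (39.741,38.383) → (37.864,73.607) → (41.400,106.626) → (50.350,137.441) → (64.712,166.051)

[3] `<path>` regular polygon, #008000→cut S773 F997: (129.763,118.782) → (127.539,110.200) → (119.897,105.704) → (111.315,107.928) → (106.819,115.570) → (109.043,124.152) → (116.685,128.648) → (125.267,126.424) → (129.763,118.782) (closed)

(bCNC post)
(Date: synthetic)
G21
G90
G00 X118.790 Y117.830
M3 S390
G1 X107.841 Y100.655 F3910
G1 X82.073 Y67.515
G1 X56.460 Y36.537
G1 X45.974 Y25.848
G00 X39.741 Y38.383
M3 S390
G1 X37.864 Y73.607 F3910
G1 X41.400 Y106.626
G1 X50.350 Y137.441
G1 X64.712 Y166.051
G00 X129.763 Y118.782
M3 S773
G1 X127.539 Y110.200 F997
G1 X119.897 Y105.704
G1 X111.315 Y107.928
G1 X106.819 Y115.570
G1 X109.043 Y124.152
G1 X116.685 Y128.648
G1 X125.267 Y126.424
G1 X129.763 Y118.782
M5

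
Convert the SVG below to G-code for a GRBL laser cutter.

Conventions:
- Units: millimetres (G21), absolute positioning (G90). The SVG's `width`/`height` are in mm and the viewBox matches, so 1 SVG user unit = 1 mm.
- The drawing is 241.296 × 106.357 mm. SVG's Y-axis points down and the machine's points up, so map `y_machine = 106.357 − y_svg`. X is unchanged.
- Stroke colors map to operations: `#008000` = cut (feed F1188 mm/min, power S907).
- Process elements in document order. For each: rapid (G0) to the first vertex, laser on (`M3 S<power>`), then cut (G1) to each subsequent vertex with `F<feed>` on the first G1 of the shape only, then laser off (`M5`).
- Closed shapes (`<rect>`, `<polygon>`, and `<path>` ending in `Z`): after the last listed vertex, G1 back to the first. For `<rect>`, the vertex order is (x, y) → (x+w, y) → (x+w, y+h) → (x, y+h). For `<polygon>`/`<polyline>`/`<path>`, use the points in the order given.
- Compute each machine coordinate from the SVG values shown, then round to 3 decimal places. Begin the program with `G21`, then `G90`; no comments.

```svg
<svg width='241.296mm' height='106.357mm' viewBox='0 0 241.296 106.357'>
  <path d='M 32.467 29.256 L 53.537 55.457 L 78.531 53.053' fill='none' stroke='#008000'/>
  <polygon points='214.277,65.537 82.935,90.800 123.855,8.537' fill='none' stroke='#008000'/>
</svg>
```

G21
G90
G0 X32.467 Y77.101
M3 S907
G1 X53.537 Y50.900 F1188
G1 X78.531 Y53.304
M5
G0 X214.277 Y40.820
M3 S907
G1 X82.935 Y15.557 F1188
G1 X123.855 Y97.820
G1 X214.277 Y40.820
M5

1 u = 1 mm; y_m = 106.357 − y.

[1] `<path>` open polyline, #008000→cut S907 F1188: (32.467,77.101) → (53.537,50.900) → (78.531,53.304)

[2] `<polygon>` closed polygon, #008000→cut S907 F1188: (214.277,40.820) → (82.935,15.557) → (123.855,97.820) → (214.277,40.820) (closed)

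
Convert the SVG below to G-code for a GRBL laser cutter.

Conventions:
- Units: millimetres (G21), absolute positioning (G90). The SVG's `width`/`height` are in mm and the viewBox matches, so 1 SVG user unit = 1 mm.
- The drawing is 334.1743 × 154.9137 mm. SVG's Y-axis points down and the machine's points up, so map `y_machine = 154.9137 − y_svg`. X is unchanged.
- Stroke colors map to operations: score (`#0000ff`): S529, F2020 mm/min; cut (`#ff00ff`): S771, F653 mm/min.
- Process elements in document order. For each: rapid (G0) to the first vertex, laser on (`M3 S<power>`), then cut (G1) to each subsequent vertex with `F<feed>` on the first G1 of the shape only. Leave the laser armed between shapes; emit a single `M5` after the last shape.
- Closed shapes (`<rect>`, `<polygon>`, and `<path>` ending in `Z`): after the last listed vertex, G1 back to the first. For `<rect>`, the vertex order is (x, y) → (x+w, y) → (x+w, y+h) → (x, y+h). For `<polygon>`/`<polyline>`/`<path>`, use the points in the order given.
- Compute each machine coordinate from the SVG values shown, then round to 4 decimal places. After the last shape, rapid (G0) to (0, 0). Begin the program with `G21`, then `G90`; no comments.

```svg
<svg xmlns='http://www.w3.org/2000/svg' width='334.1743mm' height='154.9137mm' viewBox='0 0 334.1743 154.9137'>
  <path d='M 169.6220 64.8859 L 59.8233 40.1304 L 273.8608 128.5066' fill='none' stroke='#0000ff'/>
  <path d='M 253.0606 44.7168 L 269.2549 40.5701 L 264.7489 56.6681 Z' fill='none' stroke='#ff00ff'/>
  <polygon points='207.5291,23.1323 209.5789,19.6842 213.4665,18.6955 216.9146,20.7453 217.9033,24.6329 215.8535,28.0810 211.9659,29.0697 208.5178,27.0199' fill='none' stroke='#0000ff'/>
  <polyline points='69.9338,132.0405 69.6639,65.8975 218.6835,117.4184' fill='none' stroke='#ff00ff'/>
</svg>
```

G21
G90
G0 X169.6220 Y90.0278
M3 S529
G1 X59.8233 Y114.7833 F2020
G1 X273.8608 Y26.4071
G0 X253.0606 Y110.1969
M3 S771
G1 X269.2549 Y114.3436 F653
G1 X264.7489 Y98.2456
G1 X253.0606 Y110.1969
G0 X207.5291 Y131.7814
M3 S529
G1 X209.5789 Y135.2295 F2020
G1 X213.4665 Y136.2182
G1 X216.9146 Y134.1684
G1 X217.9033 Y130.2808
G1 X215.8535 Y126.8327
G1 X211.9659 Y125.8440
G1 X208.5178 Y127.8938
G1 X207.5291 Y131.7814
G0 X69.9338 Y22.8732
M3 S771
G1 X69.6639 Y89.0162 F653
G1 X218.6835 Y37.4953
M5
G0 X0.0000 Y0.0000

viewBox `0 0 334.1743 154.9137` with mm width/height → 1 unit = 1 mm. Flip: y_m = 154.9137 − y_svg.

**Shape 1** — `<path>` open polyline, stroke `#0000ff` → score (S529, F2020). Machine vertices: (169.6220,90.0278) → (59.8233,114.7833) → (273.8608,26.4071). Open path.

**Shape 2** — `<path>` regular polygon, stroke `#ff00ff` → cut (S771, F653). Machine vertices: (253.0606,110.1969) → (269.2549,114.3436) → (264.7489,98.2456) → (253.0606,110.1969). Closed: final G1 returns to the first vertex.

**Shape 3** — `<polygon>` regular polygon, stroke `#0000ff` → score (S529, F2020). Machine vertices: (207.5291,131.7814) → (209.5789,135.2295) → (213.4665,136.2182) → (216.9146,134.1684) → (217.9033,130.2808) → (215.8535,126.8327) → (211.9659,125.8440) → (208.5178,127.8938) → (207.5291,131.7814). Closed: final G1 returns to the first vertex.

**Shape 4** — `<polyline>` open polyline, stroke `#ff00ff` → cut (S771, F653). Machine vertices: (69.9338,22.8732) → (69.6639,89.0162) → (218.6835,37.4953). Open path.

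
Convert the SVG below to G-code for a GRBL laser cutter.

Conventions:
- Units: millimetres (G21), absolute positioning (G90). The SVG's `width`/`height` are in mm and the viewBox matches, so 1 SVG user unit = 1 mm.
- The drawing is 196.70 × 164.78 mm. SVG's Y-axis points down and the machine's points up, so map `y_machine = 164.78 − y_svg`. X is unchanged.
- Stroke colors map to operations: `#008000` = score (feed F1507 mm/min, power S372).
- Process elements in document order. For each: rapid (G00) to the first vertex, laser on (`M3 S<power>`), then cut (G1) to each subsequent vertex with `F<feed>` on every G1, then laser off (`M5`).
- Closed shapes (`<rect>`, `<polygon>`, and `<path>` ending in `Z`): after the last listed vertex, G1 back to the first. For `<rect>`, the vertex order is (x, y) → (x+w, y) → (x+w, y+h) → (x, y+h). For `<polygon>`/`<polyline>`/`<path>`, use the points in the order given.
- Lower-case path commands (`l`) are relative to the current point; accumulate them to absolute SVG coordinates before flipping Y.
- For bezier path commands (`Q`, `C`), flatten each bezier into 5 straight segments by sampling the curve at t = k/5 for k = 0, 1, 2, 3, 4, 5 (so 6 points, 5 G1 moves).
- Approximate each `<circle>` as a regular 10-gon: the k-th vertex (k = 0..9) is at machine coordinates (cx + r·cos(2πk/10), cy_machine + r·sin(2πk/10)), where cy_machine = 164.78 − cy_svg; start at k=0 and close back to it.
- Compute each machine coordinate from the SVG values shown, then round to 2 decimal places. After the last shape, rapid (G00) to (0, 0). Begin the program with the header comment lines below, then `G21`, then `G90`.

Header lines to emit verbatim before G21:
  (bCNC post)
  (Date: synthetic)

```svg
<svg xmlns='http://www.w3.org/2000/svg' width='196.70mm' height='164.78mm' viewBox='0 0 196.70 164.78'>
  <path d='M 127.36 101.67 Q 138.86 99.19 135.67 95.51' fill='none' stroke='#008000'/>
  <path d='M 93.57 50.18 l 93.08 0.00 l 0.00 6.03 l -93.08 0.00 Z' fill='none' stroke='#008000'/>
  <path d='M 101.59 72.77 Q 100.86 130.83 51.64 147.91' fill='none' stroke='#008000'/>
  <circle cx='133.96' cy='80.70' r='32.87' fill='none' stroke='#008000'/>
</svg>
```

1 u = 1 mm; y_m = 164.78 − y.

[1] `<path>` quadratic bezier, #008000→score S372 F1507: (127.36,63.11) → (131.37,64.15) → (134.21,65.29) → (135.87,66.52) → (136.36,67.85) → (135.67,69.27)

[2] `<path>` rectangle, #008000→score S372 F1507: (93.57,114.60) → (186.65,114.60) → (186.65,108.57) → (93.57,108.57) → (93.57,114.60) (closed)

[3] `<path>` quadratic bezier, #008000→score S372 F1507: (101.59,92.01) → (99.36,70.43) → (93.25,52.12) → (83.26,37.09) → (69.39,25.34) → (51.64,16.87)

[4] `<circle>` circle, #008000→score S372 F1507: (166.83,84.08) → (160.55,103.40) → (144.12,115.34) → (123.80,115.34) → (107.37,103.40) → (101.09,84.08) → (107.37,64.76) → (123.80,52.82) → (144.12,52.82) → (160.55,64.76) → (166.83,84.08) (closed)

(bCNC post)
(Date: synthetic)
G21
G90
G00 X127.36 Y63.11
M3 S372
G1 X131.37 Y64.15 F1507
G1 X134.21 Y65.29 F1507
G1 X135.87 Y66.52 F1507
G1 X136.36 Y67.85 F1507
G1 X135.67 Y69.27 F1507
M5
G00 X93.57 Y114.60
M3 S372
G1 X186.65 Y114.60 F1507
G1 X186.65 Y108.57 F1507
G1 X93.57 Y108.57 F1507
G1 X93.57 Y114.60 F1507
M5
G00 X101.59 Y92.01
M3 S372
G1 X99.36 Y70.43 F1507
G1 X93.25 Y52.12 F1507
G1 X83.26 Y37.09 F1507
G1 X69.39 Y25.34 F1507
G1 X51.64 Y16.87 F1507
M5
G00 X166.83 Y84.08
M3 S372
G1 X160.55 Y103.40 F1507
G1 X144.12 Y115.34 F1507
G1 X123.80 Y115.34 F1507
G1 X107.37 Y103.40 F1507
G1 X101.09 Y84.08 F1507
G1 X107.37 Y64.76 F1507
G1 X123.80 Y52.82 F1507
G1 X144.12 Y52.82 F1507
G1 X160.55 Y64.76 F1507
G1 X166.83 Y84.08 F1507
M5
G00 X0.00 Y0.00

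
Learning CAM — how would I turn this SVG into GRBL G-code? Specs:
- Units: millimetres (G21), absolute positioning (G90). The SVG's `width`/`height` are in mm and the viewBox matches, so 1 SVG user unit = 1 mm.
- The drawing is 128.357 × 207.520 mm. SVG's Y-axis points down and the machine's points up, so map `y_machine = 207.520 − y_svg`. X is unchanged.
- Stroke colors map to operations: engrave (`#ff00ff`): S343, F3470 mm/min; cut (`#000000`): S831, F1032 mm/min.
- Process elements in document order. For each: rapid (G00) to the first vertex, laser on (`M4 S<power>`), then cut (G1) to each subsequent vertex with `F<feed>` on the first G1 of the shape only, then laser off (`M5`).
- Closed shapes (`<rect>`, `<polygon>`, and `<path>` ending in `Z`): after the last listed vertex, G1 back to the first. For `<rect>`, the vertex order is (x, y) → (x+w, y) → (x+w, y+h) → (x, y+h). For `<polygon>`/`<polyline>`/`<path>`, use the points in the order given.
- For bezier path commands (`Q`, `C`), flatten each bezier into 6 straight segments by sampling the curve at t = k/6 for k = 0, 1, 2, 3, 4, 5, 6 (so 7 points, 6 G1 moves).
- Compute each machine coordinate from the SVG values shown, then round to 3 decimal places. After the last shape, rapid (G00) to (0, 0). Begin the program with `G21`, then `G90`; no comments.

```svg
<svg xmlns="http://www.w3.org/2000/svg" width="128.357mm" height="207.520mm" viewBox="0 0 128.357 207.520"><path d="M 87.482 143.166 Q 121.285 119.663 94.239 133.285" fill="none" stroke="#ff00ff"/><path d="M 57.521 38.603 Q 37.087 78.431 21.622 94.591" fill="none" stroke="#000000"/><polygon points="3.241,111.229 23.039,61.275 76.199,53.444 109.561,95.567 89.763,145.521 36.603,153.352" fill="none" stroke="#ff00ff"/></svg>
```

viewBox `0 0 128.357 207.520` with mm width/height → 1 unit = 1 mm. Flip: y_m = 207.520 − y_svg.

**Shape 1** — `<path>` quadratic bezier, stroke `#ff00ff` → engrave (S343, F3470). Control points (SVG): P0=(87.482,143.166), P1=(121.285,119.663), P2=(94.239,133.285); sampled at t=k/6. Machine vertices: (87.482,64.354) → (97.059,71.157) → (103.256,75.898) → (106.073,78.576) → (105.509,79.191) → (101.564,77.744) → (94.239,74.235). Open path.

**Shape 2** — `<path>` quadratic bezier, stroke `#000000` → cut (S831, F1032). Control points (SVG): P0=(57.521,38.603), P1=(37.087,78.431), P2=(21.622,94.591); sampled at t=k/6. Machine vertices: (57.521,168.917) → (50.848,156.298) → (44.450,144.995) → (38.329,135.006) → (32.484,126.332) → (26.915,118.973) → (21.622,112.929). Open path.

**Shape 3** — `<polygon>` regular polygon, stroke `#ff00ff` → engrave (S343, F3470). Machine vertices: (3.241,96.291) → (23.039,146.245) → (76.199,154.076) → (109.561,111.953) → (89.763,61.999) → (36.603,54.168) → (3.241,96.291). Closed: final G1 returns to the first vertex.

G21
G90
G00 X87.482 Y64.354
M4 S343
G1 X97.059 Y71.157 F3470
G1 X103.256 Y75.898
G1 X106.073 Y78.576
G1 X105.509 Y79.191
G1 X101.564 Y77.744
G1 X94.239 Y74.235
M5
G00 X57.521 Y168.917
M4 S831
G1 X50.848 Y156.298 F1032
G1 X44.450 Y144.995
G1 X38.329 Y135.006
G1 X32.484 Y126.332
G1 X26.915 Y118.973
G1 X21.622 Y112.929
M5
G00 X3.241 Y96.291
M4 S343
G1 X23.039 Y146.245 F3470
G1 X76.199 Y154.076
G1 X109.561 Y111.953
G1 X89.763 Y61.999
G1 X36.603 Y54.168
G1 X3.241 Y96.291
M5
G00 X0.000 Y0.000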